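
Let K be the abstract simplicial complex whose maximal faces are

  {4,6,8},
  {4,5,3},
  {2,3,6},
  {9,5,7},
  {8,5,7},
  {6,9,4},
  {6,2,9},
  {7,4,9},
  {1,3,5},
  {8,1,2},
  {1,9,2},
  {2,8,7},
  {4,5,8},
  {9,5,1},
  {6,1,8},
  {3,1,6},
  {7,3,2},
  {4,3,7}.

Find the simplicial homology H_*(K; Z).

H_0 = Z,  H_1 = Z ⊕ Z/2Z,  H_2 = 0.

Order the vertices as 1 < 2 < 3 < 4 < 5 < 6 < 7 < 8 < 9. Listing each simplex with vertices in this order, K has dimension 2 with simplices:

  0-simplices (9): [1], [2], [3], [4], [5], [6], [7], [8], [9]
  1-simplices (27): (27 of them)
  2-simplices (18): [1,2,8], [1,2,9], [1,3,5], [1,3,6], [1,5,9], [1,6,8], [2,3,6], [2,3,7], [2,6,9], [2,7,8], [3,4,5], [3,4,7], [4,5,8], [4,6,8], [4,6,9], [4,7,9], [5,7,8], [5,7,9]

so the chain groups are C_0 ≅ Z^9, C_1 ≅ Z^27, C_2 ≅ Z^18.

The boundary map ∂_1: C_1 → C_0 sends each edge [p,q] (with p < q) to q − p.
The 9×27 boundary matrix has rank 8 and Smith normal form diag(1,1,1,1,1,1,1,1).

∂_2: C_2 → C_1 sends each 2-simplex [p,q,r] to [q,r] − [p,r] + [p,q]. For instance
  ∂[2,3,6] = [3,6] − [2,6] + [2,3],
  ∂[1,3,6] = [3,6] − [1,6] + [1,3].
As a 27×18 matrix over Z this has rank 18, with invariant factors (1,1,1,1,1,1,1,1,1,1,1,1,1,1,1,1,1,2).

Computing H_k = (kernel of ∂_k) / (image of ∂_{k+1}):

  H_0: rank C_0 − rank ∂_1 = 9 − 8 = 1, and the invariant factors of ∂_1 are all 1, so H_0 = Z.
  H_1: rank ker ∂_1 − rank ∂_2 = (27 − 8) − 18 = 1, and ∂_2 has invariant factor 2 > 1, so H_1 = Z ⊕ Z/2Z.
  H_2: rank ker ∂_2 − rank ∂_3 = (18 − 18) − 0 = 0, and there is no ∂_3, so H_2 = 0.

As a check, the Euler characteristic is 9 − 27 + 18 = 0, which agrees with 1 − 1 + 0 = 0.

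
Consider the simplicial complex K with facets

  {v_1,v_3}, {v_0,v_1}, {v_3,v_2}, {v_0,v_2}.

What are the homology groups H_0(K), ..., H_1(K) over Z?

We work with the vertex ordering v_0 < v_1 < v_2 < v_3. The simplices of K, each written with vertices in increasing order, are:

  0-simplices (4): [v_0], [v_1], [v_2], [v_3]
  1-simplices (4): [v_0,v_1], [v_0,v_2], [v_1,v_3], [v_2,v_3]

Hence C_0 ≅ Z^4, C_1 ≅ Z^4.

The boundary map ∂_1: C_1 → C_0 sends each edge [p,q] (with p < q) to q − p. For instance
  ∂[v_0,v_2] = [v_2] − [v_0].
This gives a 4×4 integer matrix of rank 3; reducing to Smith normal form yields diagonal entries (1,1,1).

From H_k ≅ ker(∂_k) / im(∂_{k+1}) we obtain:

  H_0: rank C_0 − rank ∂_1 = 4 − 3 = 1, and the invariant factors of ∂_1 are all 1, so H_0 ≅ Z.
  H_1: rank ker ∂_1 − rank ∂_2 = (4 − 3) − 0 = 1, and there is no ∂_2, so H_1 ≅ Z.

As a check, the Euler characteristic is 4 − 4 = 0, which agrees with 1 − 1 = 0.

H_0 = Z,  H_1 = Z.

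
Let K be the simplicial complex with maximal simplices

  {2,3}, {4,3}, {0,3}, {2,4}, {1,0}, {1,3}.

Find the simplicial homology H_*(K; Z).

Order the vertices as 0 < 1 < 2 < 3 < 4. Listing each simplex with vertices in this order, K has dimension 1 with simplices:

  0-simplices (5): [0], [1], [2], [3], [4]
  1-simplices (6): [0,1], [0,3], [1,3], [2,3], [2,4], [3,4]

so the chain groups are C_0 ≅ Z^5, C_1 ≅ Z^6.

The boundary map ∂_1: C_1 → C_0 sends each edge [p,q] (with p < q) to q − p. For instance
  ∂[2,3] = [3] − [2].
As a 5×6 matrix over Z this has rank 4, with invariant factors (1,1,1,1).

Now H_k = ker ∂_k / im ∂_{k+1}, so:

  H_0: rank C_0 − rank ∂_1 = 5 − 4 = 1, and the invariant factors of ∂_1 are all 1, so H_0 = Z.
  H_1: rank ker ∂_1 − rank ∂_2 = (6 − 4) − 0 = 2, and there is no ∂_2, so H_1 = Z^2.

As a check, the Euler characteristic is 5 − 6 = -1, which agrees with 1 − 2 = -1.

H_0 = Z,  H_1 = Z^2.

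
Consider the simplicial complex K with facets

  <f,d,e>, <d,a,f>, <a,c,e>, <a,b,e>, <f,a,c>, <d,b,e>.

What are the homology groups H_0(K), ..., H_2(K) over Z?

We work with the vertex ordering a < b < c < d < e < f. The simplices of K, each written with vertices in increasing order, are:

  0-simplices (6): a, b, c, d, e, f
  1-simplices (12): ab, ac, ad, ae, af, bd, be, ce, cf, de, df, ef
  2-simplices (6): abe, ace, acf, adf, bde, def

giving chain groups C_0 ≅ Z^6, C_1 ≅ Z^12, C_2 ≅ Z^6.

The boundary map ∂_1: C_1 → C_0 is given by ∂[p,q] = [q] − [p].
As a 6×12 matrix over Z this has rank 5, with invariant factors (1,1,1,1,1).

∂_2: C_2 → C_1 sends each 2-simplex [p,q,r] to [q,r] − [p,r] + [p,q]. For instance
  ∂abe = be − ae + ab,
  ∂acf = cf − af + ac.
The 12×6 boundary matrix has rank 6 and Smith normal form diag(1,1,1,1,1,1).

From H_k ≅ ker(∂_k) / im(∂_{k+1}) we obtain:

  H_0: rank C_0 − rank ∂_1 = 6 − 5 = 1, and the invariant factors of ∂_1 are all 1, so H_0 = Z.
  H_1: rank ker ∂_1 − rank ∂_2 = (12 − 5) − 6 = 1, and the invariant factors of ∂_2 are all 1, so H_1 = Z.
  H_2: rank ker ∂_2 − rank ∂_3 = (6 − 6) − 0 = 0, and there is no ∂_3, so H_2 = 0.

As a check, the Euler characteristic is 6 − 12 + 6 = 0, which agrees with 1 − 1 + 0 = 0.

H_0 = Z,  H_1 = Z,  H_2 = 0.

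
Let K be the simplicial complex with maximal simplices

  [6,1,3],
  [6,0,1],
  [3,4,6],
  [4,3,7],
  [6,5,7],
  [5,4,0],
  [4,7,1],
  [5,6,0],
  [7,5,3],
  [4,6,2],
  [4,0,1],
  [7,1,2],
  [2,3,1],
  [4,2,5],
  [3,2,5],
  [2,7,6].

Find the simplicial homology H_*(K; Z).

Order the vertices as 0 < 1 < 2 < 3 < 4 < 5 < 6 < 7. Listing each simplex with vertices in this order, K has dimension 2 with simplices:

  0-simplices (8): [0], [1], [2], [3], [4], [5], [6], [7]
  1-simplices (24): (24 of them)
  2-simplices (16): [0,1,4], [0,1,6], [0,4,5], [0,5,6], [1,2,3], [1,2,7], [1,3,6], [1,4,7], [2,3,5], [2,4,5], [2,4,6], [2,6,7], [3,4,6], [3,4,7], [3,5,7], [5,6,7]

giving chain groups C_0 ≅ Z^8, C_1 ≅ Z^24, C_2 ≅ Z^16.

Boundary ∂_1: C_1 → C_0 sends each edge [p,q] (with p < q) to q − p.
As a 8×24 matrix over Z this has rank 7, with invariant factors (1,1,1,1,1,1,1).

∂_2: C_2 → C_1 maps a triangle to the signed sum of its edges. For instance
  ∂[2,3,5] = [3,5] − [2,5] + [2,3],
  ∂[0,4,5] = [4,5] − [0,5] + [0,4].
The resulting 24×16 matrix has rank 15, and its Smith normal form has invariant factors (1,1,1,1,1,1,1,1,1,1,1,1,1,1,1).

Reading off H_k = ker ∂_k / im ∂_{k+1}:

  H_0: rank C_0 − rank ∂_1 = 8 − 7 = 1, and the invariant factors of ∂_1 are all 1, so H_0 ≅ Z.
  H_1: rank ker ∂_1 − rank ∂_2 = (24 − 7) − 15 = 2, and the invariant factors of ∂_2 are all 1, so H_1 ≅ Z^2.
  H_2: rank ker ∂_2 − rank ∂_3 = (16 − 15) − 0 = 1, and there is no ∂_3, so H_2 ≅ Z.

As a check, the Euler characteristic is 8 − 24 + 16 = 0, which agrees with 1 − 2 + 1 = 0.

H_0 ≅ Z,  H_1 ≅ Z^2,  H_2 ≅ Z.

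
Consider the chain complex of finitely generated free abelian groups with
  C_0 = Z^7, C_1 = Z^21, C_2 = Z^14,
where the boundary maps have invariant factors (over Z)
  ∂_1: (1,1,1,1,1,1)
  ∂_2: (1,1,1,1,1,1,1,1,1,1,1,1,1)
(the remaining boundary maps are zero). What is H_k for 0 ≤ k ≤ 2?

H_0 ≅ Z,  H_1 ≅ Z^2,  H_2 ≅ Z.

H_0: b_0 = 7 − 0 − 6 = 1; torsion from ∂_1 factors > 1: none. So H_0 ≅ Z.
H_1: b_1 = 21 − 6 − 13 = 2; torsion from ∂_2 factors > 1: none. So H_1 ≅ Z^2.
H_2: b_2 = 14 − 13 − 0 = 1; torsion from ∂_3 factors > 1: none. So H_2 ≅ Z.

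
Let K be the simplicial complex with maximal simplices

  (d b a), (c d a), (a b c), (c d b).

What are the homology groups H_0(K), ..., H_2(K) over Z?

K has 4 vertices, 6 edges, 4 triangles.
rank ∂_0 = 0, rank ∂_1 = 3 ⇒ b_0 = 4 − 0 − 3 = 1; all invariant factors of ∂_1 are 1 so no torsion. So H_0 ≅ Z.
rank ∂_1 = 3, rank ∂_2 = 3 ⇒ b_1 = 6 − 3 − 3 = 0; all invariant factors of ∂_2 are 1 so no torsion. So H_1 ≅ 0.
rank ∂_2 = 3, rank ∂_3 = 0 ⇒ b_2 = 4 − 3 − 0 = 1. So H_2 ≅ Z.

H_0 = Z,  H_1 = 0,  H_2 = Z.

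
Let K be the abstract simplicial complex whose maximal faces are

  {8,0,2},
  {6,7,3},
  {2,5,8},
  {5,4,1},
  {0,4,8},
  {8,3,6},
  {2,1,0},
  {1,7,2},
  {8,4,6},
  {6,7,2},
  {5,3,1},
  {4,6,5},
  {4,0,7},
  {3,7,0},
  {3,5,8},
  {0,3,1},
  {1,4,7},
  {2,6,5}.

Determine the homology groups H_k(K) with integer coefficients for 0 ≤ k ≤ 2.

K has 9 vertices, 27 edges, 18 triangles.
rank ∂_0 = 0, rank ∂_1 = 8 ⇒ b_0 = 9 − 0 − 8 = 1; all invariant factors of ∂_1 are 1 so no torsion. So H_0 = Z.
rank ∂_1 = 8, rank ∂_2 = 18 ⇒ b_1 = 27 − 8 − 18 = 1; ∂_2 has invariant factor(s) [2] giving torsion. So H_1 = Z ⊕ Z_2.
rank ∂_2 = 18, rank ∂_3 = 0 ⇒ b_2 = 18 − 18 − 0 = 0. So H_2 = 0.

H_0 ≅ Z,  H_1 ≅ Z ⊕ Z_2,  H_2 = 0.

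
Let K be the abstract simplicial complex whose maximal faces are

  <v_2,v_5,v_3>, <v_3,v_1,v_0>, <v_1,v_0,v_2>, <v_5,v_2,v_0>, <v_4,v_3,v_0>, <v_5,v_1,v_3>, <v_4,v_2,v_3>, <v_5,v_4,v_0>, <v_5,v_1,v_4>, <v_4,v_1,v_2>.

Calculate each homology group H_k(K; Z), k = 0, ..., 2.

H_0 ≅ Z,  H_1 ≅ Z/2Z,  H_2 = 0.

Order the vertices as v_0 < v_1 < v_2 < v_3 < v_4 < v_5. Listing each simplex with vertices in this order, K has dimension 2 with simplices:

  0-simplices (6): [v_0], [v_1], [v_2], [v_3], [v_4], [v_5]
  1-simplices (15): (15 of them)
  2-simplices (10): [v_0,v_1,v_2], [v_0,v_1,v_3], [v_0,v_2,v_5], [v_0,v_3,v_4], [v_0,v_4,v_5], [v_1,v_2,v_4], [v_1,v_3,v_5], [v_1,v_4,v_5], [v_2,v_3,v_4], [v_2,v_3,v_5]

Hence C_0 ≅ Z^6, C_1 ≅ Z^15, C_2 ≅ Z^10.

The boundary map ∂_1: C_1 → C_0 is given by ∂[p,q] = [q] − [p]. For instance
  ∂[v_0,v_4] = [v_4] − [v_0].
The 6×15 boundary matrix has rank 5 and Smith normal form diag(1,1,1,1,1).

∂_2: C_2 → C_1 sends each 2-simplex [p,q,r] to [q,r] − [p,r] + [p,q]. For instance
  ∂[v_0,v_4,v_5] = [v_4,v_5] − [v_0,v_5] + [v_0,v_4],
  ∂[v_0,v_1,v_2] = [v_1,v_2] − [v_0,v_2] + [v_0,v_1].
The 15×10 boundary matrix has rank 10 and Smith normal form diag(1,1,1,1,1,1,1,1,1,2).

Reading off H_k = ker ∂_k / im ∂_{k+1}:

  H_0: rank C_0 − rank ∂_1 = 6 − 5 = 1, and the invariant factors of ∂_1 are all 1, so H_0 = Z.
  H_1: rank ker ∂_1 − rank ∂_2 = (15 − 5) − 10 = 0, and ∂_2 has invariant factor 2 > 1, so H_1 = Z/2Z.
  H_2: rank ker ∂_2 − rank ∂_3 = (10 − 10) − 0 = 0, and there is no ∂_3, so H_2 = 0.

As a check, the Euler characteristic is 6 − 15 + 10 = 1, which agrees with 1 − 0 + 0 = 1.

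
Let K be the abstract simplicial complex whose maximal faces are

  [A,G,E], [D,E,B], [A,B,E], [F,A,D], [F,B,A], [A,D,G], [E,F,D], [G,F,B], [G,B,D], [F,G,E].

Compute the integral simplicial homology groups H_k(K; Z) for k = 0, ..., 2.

K has 6 vertices, 15 edges, 10 triangles.
rank ∂_0 = 0, rank ∂_1 = 5 ⇒ b_0 = 6 − 0 − 5 = 1; all invariant factors of ∂_1 are 1 so no torsion. So H_0 = Z.
rank ∂_1 = 5, rank ∂_2 = 10 ⇒ b_1 = 15 − 5 − 10 = 0; ∂_2 has invariant factor(s) [2] giving torsion. So H_1 = Z/2.
rank ∂_2 = 10, rank ∂_3 = 0 ⇒ b_2 = 10 − 10 − 0 = 0. So H_2 = 0.

H_0 ≅ Z,  H_1 ≅ Z/2,  H_2 = 0.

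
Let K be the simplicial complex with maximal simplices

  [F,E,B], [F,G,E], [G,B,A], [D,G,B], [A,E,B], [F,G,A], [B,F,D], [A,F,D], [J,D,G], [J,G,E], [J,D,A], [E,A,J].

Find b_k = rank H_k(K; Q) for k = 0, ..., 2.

Take the total order A < B < D < E < F < G < J on the vertex set. Then K (dimension 2) consists of the simplices:

  0-simplices (7): A, B, D, E, F, G, J
  1-simplices (18): AB, AD, AE, AF, AG, AJ, BD, BE, BF, BG, DF, DG, DJ, EF, EG, EJ, FG, GJ
  2-simplices (12): ABE, ABG, ADF, ADJ, AEJ, AFG, BDF, BDG, BEF, DGJ, EFG, EGJ

so the chain groups are C_0 ≅ Z^7, C_1 ≅ Z^18, C_2 ≅ Z^12.

The boundary map ∂_1: C_1 → C_0 is given by ∂[p,q] = [q] − [p]. For instance
  ∂GJ = J − G.
This gives a 7×18 integer matrix of rank 6; reducing to Smith normal form yields diagonal entries (1,1,1,1,1,1).

Boundary ∂_2: C_2 → C_1 acts by ∂[p,q,r] = [q,r] − [p,r] + [p,q]. For instance
  ∂AFG = FG − AG + AF,
  ∂EFG = FG − EG + EF.
The resulting 18×12 matrix has rank 12, and its Smith normal form has invariant factors (1,1,1,1,1,1,1,1,1,1,1,2).

Reading off H_k = ker ∂_k / im ∂_{k+1}:

  H_0: rank C_0 − rank ∂_1 = 7 − 6 = 1, and the invariant factors of ∂_1 are all 1, so H_0 = Z.
  H_1: rank ker ∂_1 − rank ∂_2 = (18 − 6) − 12 = 0, and ∂_2 has invariant factor 2 > 1, so H_1 = Z/2.
  H_2: rank ker ∂_2 − rank ∂_3 = (12 − 12) − 0 = 0, and there is no ∂_3, so H_2 = 0.

Hence the Betti numbers are b_0 = 1, b_1 = 0, b_2 = 0.

b_0 = 1, b_1 = 0, b_2 = 0.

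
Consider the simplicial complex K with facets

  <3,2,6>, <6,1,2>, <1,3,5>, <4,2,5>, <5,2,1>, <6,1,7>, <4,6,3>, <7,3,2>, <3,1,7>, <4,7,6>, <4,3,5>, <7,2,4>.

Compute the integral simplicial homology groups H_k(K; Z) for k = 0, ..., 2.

K has 7 vertices, 18 edges, 12 triangles.
rank ∂_0 = 0, rank ∂_1 = 6 ⇒ b_0 = 7 − 0 − 6 = 1; all invariant factors of ∂_1 are 1 so no torsion. So H_0 ≅ Z.
rank ∂_1 = 6, rank ∂_2 = 12 ⇒ b_1 = 18 − 6 − 12 = 0; ∂_2 has invariant factor(s) [2] giving torsion. So H_1 ≅ Z/2.
rank ∂_2 = 12, rank ∂_3 = 0 ⇒ b_2 = 12 − 12 − 0 = 0. So H_2 ≅ 0.

H_0 = Z,  H_1 = Z/2,  H_2 = 0.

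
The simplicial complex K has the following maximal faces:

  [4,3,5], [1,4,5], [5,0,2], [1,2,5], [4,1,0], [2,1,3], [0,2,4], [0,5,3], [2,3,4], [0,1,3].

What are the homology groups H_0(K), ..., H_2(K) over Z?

H_0 = Z,  H_1 = Z/2Z,  H_2 = 0.

Order the vertices as 0 < 1 < 2 < 3 < 4 < 5. Listing each simplex with vertices in this order, K has dimension 2 with simplices:

  0-simplices (6): [0], [1], [2], [3], [4], [5]
  1-simplices (15): [0,1], [0,2], [0,3], [0,4], [0,5], [1,2], [1,3], [1,4], [1,5], [2,3], [2,4], [2,5], [3,4], [3,5], [4,5]
  2-simplices (10): [0,1,3], [0,1,4], [0,2,4], [0,2,5], [0,3,5], [1,2,3], [1,2,5], [1,4,5], [2,3,4], [3,4,5]

Hence C_0 ≅ Z^6, C_1 ≅ Z^15, C_2 ≅ Z^10.

The boundary map ∂_1: C_1 → C_0 maps an edge to its endpoints' difference, ∂[p,q] = q − p. For instance
  ∂[3,5] = [5] − [3].
The resulting 6×15 matrix has rank 5, and its Smith normal form has invariant factors (1,1,1,1,1).

The boundary map ∂_2: C_2 → C_1 acts by ∂[p,q,r] = [q,r] − [p,r] + [p,q]. For instance
  ∂[0,1,3] = [1,3] − [0,3] + [0,1],
  ∂[0,1,4] = [1,4] − [0,4] + [0,1].
This gives a 15×10 integer matrix of rank 10; reducing to Smith normal form yields diagonal entries (1,1,1,1,1,1,1,1,1,2).

From H_k ≅ ker(∂_k) / im(∂_{k+1}) we obtain:

  H_0: rank C_0 − rank ∂_1 = 6 − 5 = 1, and the invariant factors of ∂_1 are all 1, so H_0 ≅ Z.
  H_1: rank ker ∂_1 − rank ∂_2 = (15 − 5) − 10 = 0, and ∂_2 has invariant factor 2 > 1, so H_1 ≅ Z/2Z.
  H_2: rank ker ∂_2 − rank ∂_3 = (10 − 10) − 0 = 0, and there is no ∂_3, so H_2 ≅ 0.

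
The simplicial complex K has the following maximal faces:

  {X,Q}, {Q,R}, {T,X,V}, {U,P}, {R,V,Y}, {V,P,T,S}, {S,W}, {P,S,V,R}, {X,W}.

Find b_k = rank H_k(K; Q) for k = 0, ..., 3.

b_0 = 1, b_1 = 2, b_2 = 0, b_3 = 0.

Fix the vertex order P < Q < R < S < T < U < V < W < X < Y and write every simplex with vertices in increasing order. Then dim K = 3 and the simplices of K are:

  0-simplices (10): P, Q, R, S, T, U, V, W, X, Y
  1-simplices (18): PR, PS, PT, PU, PV, QR, QX, RS, RV, RY, ST, SV, SW, TV, TX, VX, VY, WX
  2-simplices (9): PRS, PRV, PST, PSV, PTV, RSV, RVY, STV, TVX
  3-simplices (2): PRSV, PSTV

giving chain groups C_0 ≅ Z^10, C_1 ≅ Z^18, C_2 ≅ Z^9, C_3 ≅ Z^2.

The boundary map ∂_1: C_1 → C_0 maps an edge to its endpoints' difference, ∂[p,q] = q − p.
The resulting 10×18 matrix has rank 9, and its Smith normal form has invariant factors (1,1,1,1,1,1,1,1,1).

∂_2: C_2 → C_1 maps a triangle to the signed sum of its edges. For instance
  ∂PRS = RS − PS + PR,
  ∂PST = ST − PT + PS.
This gives a 18×9 integer matrix of rank 7; reducing to Smith normal form yields diagonal entries (1,1,1,1,1,1,1).

Boundary ∂_3: C_3 → C_2 sends each 3-simplex σ to the alternating sum Σ_i (−1)^i (σ with its i-th vertex removed). For instance
  ∂PSTV = STV − PTV + PSV − PST,
  ∂PRSV = RSV − PSV + PRV − PRS.
The 9×2 boundary matrix has rank 2 and Smith normal form diag(1,1).

Computing H_k = (kernel of ∂_k) / (image of ∂_{k+1}):

  H_0: rank C_0 − rank ∂_1 = 10 − 9 = 1, and the invariant factors of ∂_1 are all 1, so H_0 = Z.
  H_1: rank ker ∂_1 − rank ∂_2 = (18 − 9) − 7 = 2, and the invariant factors of ∂_2 are all 1, so H_1 = Z^2.
  H_2: rank ker ∂_2 − rank ∂_3 = (9 − 7) − 2 = 0, and the invariant factors of ∂_3 are all 1, so H_2 = 0.
  H_3: rank ker ∂_3 − rank ∂_4 = (2 − 2) − 0 = 0, and there is no ∂_4, so H_3 = 0.

Hence the Betti numbers are b_0 = 1, b_1 = 2, b_2 = 0, b_3 = 0.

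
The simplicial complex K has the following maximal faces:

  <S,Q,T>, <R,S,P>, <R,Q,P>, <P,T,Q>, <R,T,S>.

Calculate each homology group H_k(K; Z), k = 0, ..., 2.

H_0 = Z,  H_1 = Z,  H_2 = 0.

K has 5 vertices, 10 edges, 5 triangles.
rank ∂_0 = 0, rank ∂_1 = 4 ⇒ b_0 = 5 − 0 − 4 = 1; all invariant factors of ∂_1 are 1 so no torsion. So H_0 = Z.
rank ∂_1 = 4, rank ∂_2 = 5 ⇒ b_1 = 10 − 4 − 5 = 1; all invariant factors of ∂_2 are 1 so no torsion. So H_1 = Z.
rank ∂_2 = 5, rank ∂_3 = 0 ⇒ b_2 = 5 − 5 − 0 = 0. So H_2 = 0.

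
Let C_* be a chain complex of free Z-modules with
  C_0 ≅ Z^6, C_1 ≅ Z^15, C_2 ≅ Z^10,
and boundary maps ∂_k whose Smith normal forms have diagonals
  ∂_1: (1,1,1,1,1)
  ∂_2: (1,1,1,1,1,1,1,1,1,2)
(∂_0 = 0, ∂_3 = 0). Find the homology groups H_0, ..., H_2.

H_0: b_0 = 6 − 0 − 5 = 1; torsion from ∂_1 factors > 1: none. So H_0 ≅ Z.
H_1: b_1 = 15 − 5 − 10 = 0; torsion from ∂_2 factors > 1: [2]. So H_1 ≅ Z/2.
H_2: b_2 = 10 − 10 − 0 = 0; torsion from ∂_3 factors > 1: none. So H_2 ≅ 0.

H_0 ≅ Z,  H_1 ≅ Z/2,  H_2 = 0.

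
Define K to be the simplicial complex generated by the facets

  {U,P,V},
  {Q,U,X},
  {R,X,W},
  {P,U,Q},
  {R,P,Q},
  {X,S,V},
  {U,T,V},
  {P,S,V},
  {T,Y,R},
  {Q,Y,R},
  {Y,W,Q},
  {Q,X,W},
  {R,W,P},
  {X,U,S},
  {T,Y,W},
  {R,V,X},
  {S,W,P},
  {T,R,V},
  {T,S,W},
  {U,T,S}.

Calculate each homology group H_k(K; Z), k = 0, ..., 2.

H_0 ≅ Z,  H_1 ≅ Z ⊕ Z/2,  H_2 = 0.

K has 10 vertices, 30 edges, 20 triangles.
rank ∂_0 = 0, rank ∂_1 = 9 ⇒ b_0 = 10 − 0 − 9 = 1; all invariant factors of ∂_1 are 1 so no torsion. So H_0 = Z.
rank ∂_1 = 9, rank ∂_2 = 20 ⇒ b_1 = 30 − 9 − 20 = 1; ∂_2 has invariant factor(s) [2] giving torsion. So H_1 = Z ⊕ Z/2.
rank ∂_2 = 20, rank ∂_3 = 0 ⇒ b_2 = 20 − 20 − 0 = 0. So H_2 = 0.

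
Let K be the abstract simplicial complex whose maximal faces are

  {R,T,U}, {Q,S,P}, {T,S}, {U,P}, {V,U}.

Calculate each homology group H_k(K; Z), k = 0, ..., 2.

Fix the vertex order P < Q < R < S < T < U < V and write every simplex with vertices in increasing order. Then dim K = 2 and the simplices of K are:

  0-simplices (7): P, Q, R, S, T, U, V
  1-simplices (9): PQ, PS, PU, QS, RT, RU, ST, TU, UV
  2-simplices (2): PQS, RTU

giving chain groups C_0 ≅ Z^7, C_1 ≅ Z^9, C_2 ≅ Z^2.

Boundary ∂_1: C_1 → C_0 sends each edge [p,q] (with p < q) to q − p. For instance
  ∂RT = T − R.
This gives a 7×9 integer matrix of rank 6; reducing to Smith normal form yields diagonal entries (1,1,1,1,1,1).

Boundary ∂_2: C_2 → C_1 maps a triangle to the signed sum of its edges. For instance
  ∂PQS = QS − PS + PQ,
  ∂RTU = TU − RU + RT.
The resulting 9×2 matrix has rank 2, and its Smith normal form has invariant factors (1,1).

Computing H_k = (kernel of ∂_k) / (image of ∂_{k+1}):

  H_0: rank C_0 − rank ∂_1 = 7 − 6 = 1, and the invariant factors of ∂_1 are all 1, so H_0 = Z.
  H_1: rank ker ∂_1 − rank ∂_2 = (9 − 6) − 2 = 1, and the invariant factors of ∂_2 are all 1, so H_1 = Z.
  H_2: rank ker ∂_2 − rank ∂_3 = (2 − 2) − 0 = 0, and there is no ∂_3, so H_2 = 0.

H_0 ≅ Z,  H_1 ≅ Z,  H_2 = 0.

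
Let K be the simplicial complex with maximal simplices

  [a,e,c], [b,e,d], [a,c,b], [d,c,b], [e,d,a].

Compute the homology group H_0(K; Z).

H_0 = Z.

Take the total order a < b < c < d < e on the vertex set. Then K (dimension 2) consists of the simplices:

  0-simplices (5): a, b, c, d, e
  1-simplices (10): ab, ac, ad, ae, bc, bd, be, cd, ce, de
  2-simplices (5): abc, ace, ade, bcd, bde

so the chain groups are C_0 ≅ Z^5, C_1 ≅ Z^10, C_2 ≅ Z^5.

The boundary map ∂_1: C_1 → C_0 maps an edge to its endpoints' difference, ∂[p,q] = q − p. For instance
  ∂bc = c − b.
As a 5×10 matrix over Z this has rank 4, with invariant factors (1,1,1,1).

Boundary ∂_2: C_2 → C_1 maps a triangle to the signed sum of its edges. For instance
  ∂ade = de − ae + ad,
  ∂abc = bc − ac + ab.
The resulting 10×5 matrix has rank 5, and its Smith normal form has invariant factors (1,1,1,1,1).

From H_k ≅ ker(∂_k) / im(∂_{k+1}) we obtain:

  H_0: rank C_0 − rank ∂_1 = 5 − 4 = 1, and the invariant factors of ∂_1 are all 1, so H_0 = Z.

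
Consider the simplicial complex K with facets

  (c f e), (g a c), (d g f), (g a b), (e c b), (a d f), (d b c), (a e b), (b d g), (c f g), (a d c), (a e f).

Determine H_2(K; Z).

H_2 ≅ 0.

Fix the vertex order a < b < c < d < e < f < g and write every simplex with vertices in increasing order. Then dim K = 2 and the simplices of K are:

  0-simplices (7): a, b, c, d, e, f, g
  1-simplices (18): ab, ac, ad, ae, af, ag, bc, bd, be, bg, cd, ce, cf, cg, df, dg, ef, fg
  2-simplices (12): abe, abg, acd, acg, adf, aef, bcd, bce, bdg, cef, cfg, dfg

so the chain groups are C_0 ≅ Z^7, C_1 ≅ Z^18, C_2 ≅ Z^12.

The boundary map ∂_1: C_1 → C_0 is given by ∂[p,q] = [q] − [p].
This gives a 7×18 integer matrix of rank 6; reducing to Smith normal form yields diagonal entries (1,1,1,1,1,1).

The boundary map ∂_2: C_2 → C_1 sends each 2-simplex [p,q,r] to [q,r] − [p,r] + [p,q]. For instance
  ∂aef = ef − af + ae,
  ∂bcd = cd − bd + bc.
As a 18×12 matrix over Z this has rank 12, with invariant factors (1,1,1,1,1,1,1,1,1,1,1,2).

Reading off H_k = ker ∂_k / im ∂_{k+1}:

  H_2: rank ker ∂_2 − rank ∂_3 = (12 − 12) − 0 = 0, and there is no ∂_3, so H_2 = 0.

(K is a triangulation of the real projective plane RP^2.)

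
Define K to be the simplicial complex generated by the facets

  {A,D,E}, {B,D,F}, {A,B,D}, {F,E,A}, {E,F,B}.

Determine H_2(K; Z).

Fix the vertex order A < B < D < E < F and write every simplex with vertices in increasing order. Then dim K = 2 and the simplices of K are:

  0-simplices (5): A, B, D, E, F
  1-simplices (10): AB, AD, AE, AF, BD, BE, BF, DE, DF, EF
  2-simplices (5): ABD, ADE, AEF, BDF, BEF

Hence C_0 ≅ Z^5, C_1 ≅ Z^10, C_2 ≅ Z^5.

∂_1: C_1 → C_0 is given by ∂[p,q] = [q] − [p]. For instance
  ∂BF = F − B.
This gives a 5×10 integer matrix of rank 4; reducing to Smith normal form yields diagonal entries (1,1,1,1).

Boundary ∂_2: C_2 → C_1 maps a triangle to the signed sum of its edges. For instance
  ∂AEF = EF − AF + AE,
  ∂ADE = DE − AE + AD.
The resulting 10×5 matrix has rank 5, and its Smith normal form has invariant factors (1,1,1,1,1).

Now H_k = ker ∂_k / im ∂_{k+1}, so:

  H_2: rank ker ∂_2 − rank ∂_3 = (5 − 5) − 0 = 0, and there is no ∂_3, so H_2 ≅ 0.

(K is a triangulation of the Möbius band.)

H_2 = 0.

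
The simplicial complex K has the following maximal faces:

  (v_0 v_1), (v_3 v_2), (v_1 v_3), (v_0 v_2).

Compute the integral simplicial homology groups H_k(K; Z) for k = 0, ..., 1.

Fix the vertex order v_0 < v_1 < v_2 < v_3 and write every simplex with vertices in increasing order. Then dim K = 1 and the simplices of K are:

  0-simplices (4): [v_0], [v_1], [v_2], [v_3]
  1-simplices (4): [v_0,v_1], [v_0,v_2], [v_1,v_3], [v_2,v_3]

Hence C_0 ≅ Z^4, C_1 ≅ Z^4.

Boundary ∂_1: C_1 → C_0 maps an edge to its endpoints' difference, ∂[p,q] = q − p. For instance
  ∂[v_1,v_3] = [v_3] − [v_1].
The 4×4 boundary matrix has rank 3 and Smith normal form diag(1,1,1).

Now H_k = ker ∂_k / im ∂_{k+1}, so:

  H_0: rank C_0 − rank ∂_1 = 4 − 3 = 1, and the invariant factors of ∂_1 are all 1, so H_0 ≅ Z.
  H_1: rank ker ∂_1 − rank ∂_2 = (4 − 3) − 0 = 1, and there is no ∂_2, so H_1 ≅ Z.

H_0 ≅ Z,  H_1 ≅ Z.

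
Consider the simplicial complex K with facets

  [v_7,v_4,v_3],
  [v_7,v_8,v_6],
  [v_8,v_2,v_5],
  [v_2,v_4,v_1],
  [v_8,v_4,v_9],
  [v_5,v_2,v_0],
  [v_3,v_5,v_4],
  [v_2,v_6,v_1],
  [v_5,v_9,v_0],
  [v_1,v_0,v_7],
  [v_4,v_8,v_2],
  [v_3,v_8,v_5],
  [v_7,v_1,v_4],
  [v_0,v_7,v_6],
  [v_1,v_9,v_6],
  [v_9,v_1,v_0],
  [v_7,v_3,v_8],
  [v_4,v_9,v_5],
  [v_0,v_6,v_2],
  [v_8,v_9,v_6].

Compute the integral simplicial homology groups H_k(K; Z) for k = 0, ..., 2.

H_0 = Z,  H_1 = Z ⊕ Z/2,  H_2 = 0.

Order the vertices as v_0 < v_1 < v_2 < v_3 < v_4 < v_5 < v_6 < v_7 < v_8 < v_9. Listing each simplex with vertices in this order, K has dimension 2 with simplices:

  0-simplices (10): [v_0], [v_1], [v_2], [v_3], [v_4], [v_5], [v_6], [v_7], [v_8], [v_9]
  1-simplices (30): (30 of them)
  2-simplices (20): (20 of them)

giving chain groups C_0 ≅ Z^10, C_1 ≅ Z^30, C_2 ≅ Z^20.

Boundary ∂_1: C_1 → C_0 maps an edge to its endpoints' difference, ∂[p,q] = q − p.
The 10×30 boundary matrix has rank 9 and Smith normal form diag(1,1,1,1,1,1,1,1,1).

The boundary map ∂_2: C_2 → C_1 sends each 2-simplex [p,q,r] to [q,r] − [p,r] + [p,q]. For instance
  ∂[v_1,v_6,v_9] = [v_6,v_9] − [v_1,v_9] + [v_1,v_6],
  ∂[v_0,v_1,v_9] = [v_1,v_9] − [v_0,v_9] + [v_0,v_1].
This gives a 30×20 integer matrix of rank 20; reducing to Smith normal form yields diagonal entries (1,1,1,1,1,1,1,1,1,1,1,1,1,1,1,1,1,1,1,2).

Computing H_k = (kernel of ∂_k) / (image of ∂_{k+1}):

  H_0: rank C_0 − rank ∂_1 = 10 − 9 = 1, and the invariant factors of ∂_1 are all 1, so H_0 ≅ Z.
  H_1: rank ker ∂_1 − rank ∂_2 = (30 − 9) − 20 = 1, and ∂_2 has invariant factor 2 > 1, so H_1 ≅ Z ⊕ Z/2.
  H_2: rank ker ∂_2 − rank ∂_3 = (20 − 20) − 0 = 0, and there is no ∂_3, so H_2 ≅ 0.

(K is a triangulation of the Klein bottle.)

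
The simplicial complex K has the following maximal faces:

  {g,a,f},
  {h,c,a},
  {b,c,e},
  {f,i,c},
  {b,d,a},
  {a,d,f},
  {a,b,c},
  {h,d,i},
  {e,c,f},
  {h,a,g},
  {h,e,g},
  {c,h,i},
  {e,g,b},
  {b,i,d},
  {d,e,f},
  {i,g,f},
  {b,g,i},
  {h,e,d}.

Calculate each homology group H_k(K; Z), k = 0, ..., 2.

Order the vertices as a < b < c < d < e < f < g < h < i. Listing each simplex with vertices in this order, K has dimension 2 with simplices:

  0-simplices (9): a, b, c, d, e, f, g, h, i
  1-simplices (27): ab, ac, ad, af, ag, ah, bc, bd, be, bg, bi, ce, cf, ch, ci, de, df, dh, di, ef, eg, eh, fg, fi, gh, gi, hi
  2-simplices (18): abc, abd, ach, adf, afg, agh, bce, bdi, beg, bgi, cef, cfi, chi, def, deh, dhi, egh, fgi

Hence C_0 ≅ Z^9, C_1 ≅ Z^27, C_2 ≅ Z^18.

Boundary ∂_1: C_1 → C_0 is given by ∂[p,q] = [q] − [p]. For instance
  ∂fg = g − f.
The 9×27 boundary matrix has rank 8 and Smith normal form diag(1,1,1,1,1,1,1,1).

The boundary map ∂_2: C_2 → C_1 sends each 2-simplex [p,q,r] to [q,r] − [p,r] + [p,q]. For instance
  ∂afg = fg − ag + af,
  ∂ach = ch − ah + ac.
The resulting 27×18 matrix has rank 17, and its Smith normal form has invariant factors (1,1,1,1,1,1,1,1,1,1,1,1,1,1,1,1,1).

Reading off H_k = ker ∂_k / im ∂_{k+1}:

  H_0: rank C_0 − rank ∂_1 = 9 − 8 = 1, and the invariant factors of ∂_1 are all 1, so H_0 = Z.
  H_1: rank ker ∂_1 − rank ∂_2 = (27 − 8) − 17 = 2, and the invariant factors of ∂_2 are all 1, so H_1 = Z^2.
  H_2: rank ker ∂_2 − rank ∂_3 = (18 − 17) − 0 = 1, and there is no ∂_3, so H_2 = Z.

As a check, the Euler characteristic is 9 − 27 + 18 = 0, which agrees with 1 − 2 + 1 = 0.

H_0 = Z,  H_1 = Z^2,  H_2 = Z.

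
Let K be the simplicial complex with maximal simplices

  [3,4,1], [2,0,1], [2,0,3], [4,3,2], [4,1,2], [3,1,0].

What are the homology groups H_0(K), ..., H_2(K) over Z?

Take the total order 0 < 1 < 2 < 3 < 4 on the vertex set. Then K (dimension 2) consists of the simplices:

  0-simplices (5): [0], [1], [2], [3], [4]
  1-simplices (9): [0,1], [0,2], [0,3], [1,2], [1,3], [1,4], [2,3], [2,4], [3,4]
  2-simplices (6): [0,1,2], [0,1,3], [0,2,3], [1,2,4], [1,3,4], [2,3,4]

Hence C_0 ≅ Z^5, C_1 ≅ Z^9, C_2 ≅ Z^6.

Boundary ∂_1: C_1 → C_0 is given by ∂[p,q] = [q] − [p].
The resulting 5×9 matrix has rank 4, and its Smith normal form has invariant factors (1,1,1,1).

∂_2: C_2 → C_1 sends each 2-simplex [p,q,r] to [q,r] − [p,r] + [p,q]. For instance
  ∂[1,2,4] = [2,4] − [1,4] + [1,2],
  ∂[0,2,3] = [2,3] − [0,3] + [0,2].
The 9×6 boundary matrix has rank 5 and Smith normal form diag(1,1,1,1,1).

Reading off H_k = ker ∂_k / im ∂_{k+1}:

  H_0: rank C_0 − rank ∂_1 = 5 − 4 = 1, and the invariant factors of ∂_1 are all 1, so H_0 ≅ Z.
  H_1: rank ker ∂_1 − rank ∂_2 = (9 − 4) − 5 = 0, and the invariant factors of ∂_2 are all 1, so H_1 ≅ 0.
  H_2: rank ker ∂_2 − rank ∂_3 = (6 − 5) − 0 = 1, and there is no ∂_3, so H_2 ≅ Z.

As a check, the Euler characteristic is 5 − 9 + 6 = 2, which agrees with 1 − 0 + 1 = 2.

H_0 ≅ Z,  H_1 = 0,  H_2 ≅ Z.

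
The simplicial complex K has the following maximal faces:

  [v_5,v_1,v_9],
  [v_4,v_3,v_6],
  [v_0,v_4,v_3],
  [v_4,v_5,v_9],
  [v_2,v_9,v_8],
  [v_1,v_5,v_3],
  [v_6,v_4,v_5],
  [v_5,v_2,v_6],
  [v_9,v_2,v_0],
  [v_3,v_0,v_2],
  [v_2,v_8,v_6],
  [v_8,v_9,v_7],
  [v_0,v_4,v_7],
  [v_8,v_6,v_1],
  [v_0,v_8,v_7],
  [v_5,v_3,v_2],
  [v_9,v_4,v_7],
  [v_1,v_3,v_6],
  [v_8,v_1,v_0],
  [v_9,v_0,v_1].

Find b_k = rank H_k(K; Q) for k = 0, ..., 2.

b_0 = 1, b_1 = 1, b_2 = 0.

Take the total order v_0 < v_1 < v_2 < v_3 < v_4 < v_5 < v_6 < v_7 < v_8 < v_9 on the vertex set. Then K (dimension 2) consists of the simplices:

  0-simplices (10): [v_0], [v_1], [v_2], [v_3], [v_4], [v_5], [v_6], [v_7], [v_8], [v_9]
  1-simplices (30): (30 of them)
  2-simplices (20): (20 of them)

so the chain groups are C_0 ≅ Z^10, C_1 ≅ Z^30, C_2 ≅ Z^20.

∂_1: C_1 → C_0 maps an edge to its endpoints' difference, ∂[p,q] = q − p. For instance
  ∂[v_2,v_9] = [v_9] − [v_2].
As a 10×30 matrix over Z this has rank 9, with invariant factors (1,1,1,1,1,1,1,1,1).

Boundary ∂_2: C_2 → C_1 acts by ∂[p,q,r] = [q,r] − [p,r] + [p,q]. For instance
  ∂[v_1,v_6,v_8] = [v_6,v_8] − [v_1,v_8] + [v_1,v_6],
  ∂[v_0,v_1,v_9] = [v_1,v_9] − [v_0,v_9] + [v_0,v_1].
The 30×20 boundary matrix has rank 20 and Smith normal form diag(1,1,1,1,1,1,1,1,1,1,1,1,1,1,1,1,1,1,1,2).

Reading off H_k = ker ∂_k / im ∂_{k+1}:

  H_0: rank C_0 − rank ∂_1 = 10 − 9 = 1, and the invariant factors of ∂_1 are all 1, so H_0 ≅ Z.
  H_1: rank ker ∂_1 − rank ∂_2 = (30 − 9) − 20 = 1, and ∂_2 has invariant factor 2 > 1, so H_1 ≅ Z ⊕ Z/2Z.
  H_2: rank ker ∂_2 − rank ∂_3 = (20 − 20) − 0 = 0, and there is no ∂_3, so H_2 ≅ 0.

Hence the Betti numbers are b_0 = 1, b_1 = 1, b_2 = 0.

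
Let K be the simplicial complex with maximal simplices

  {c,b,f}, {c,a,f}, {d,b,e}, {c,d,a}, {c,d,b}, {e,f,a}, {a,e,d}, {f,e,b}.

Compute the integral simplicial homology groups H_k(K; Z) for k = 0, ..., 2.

H_0 ≅ Z,  H_1 = 0,  H_2 ≅ Z.

We work with the vertex ordering a < b < c < d < e < f. The simplices of K, each written with vertices in increasing order, are:

  0-simplices (6): a, b, c, d, e, f
  1-simplices (12): ac, ad, ae, af, bc, bd, be, bf, cd, cf, de, ef
  2-simplices (8): acd, acf, ade, aef, bcd, bcf, bde, bef

Hence C_0 ≅ Z^6, C_1 ≅ Z^12, C_2 ≅ Z^8.

Boundary ∂_1: C_1 → C_0 maps an edge to its endpoints' difference, ∂[p,q] = q − p.
As a 6×12 matrix over Z this has rank 5, with invariant factors (1,1,1,1,1).

∂_2: C_2 → C_1 maps a triangle to the signed sum of its edges. For instance
  ∂aef = ef − af + ae,
  ∂acf = cf − af + ac.
The resulting 12×8 matrix has rank 7, and its Smith normal form has invariant factors (1,1,1,1,1,1,1).

From H_k ≅ ker(∂_k) / im(∂_{k+1}) we obtain:

  H_0: rank C_0 − rank ∂_1 = 6 − 5 = 1, and the invariant factors of ∂_1 are all 1, so H_0 = Z.
  H_1: rank ker ∂_1 − rank ∂_2 = (12 − 5) − 7 = 0, and the invariant factors of ∂_2 are all 1, so H_1 = 0.
  H_2: rank ker ∂_2 − rank ∂_3 = (8 − 7) − 0 = 1, and there is no ∂_3, so H_2 = Z.

As a check, the Euler characteristic is 6 − 12 + 8 = 2, which agrees with 1 − 0 + 1 = 2.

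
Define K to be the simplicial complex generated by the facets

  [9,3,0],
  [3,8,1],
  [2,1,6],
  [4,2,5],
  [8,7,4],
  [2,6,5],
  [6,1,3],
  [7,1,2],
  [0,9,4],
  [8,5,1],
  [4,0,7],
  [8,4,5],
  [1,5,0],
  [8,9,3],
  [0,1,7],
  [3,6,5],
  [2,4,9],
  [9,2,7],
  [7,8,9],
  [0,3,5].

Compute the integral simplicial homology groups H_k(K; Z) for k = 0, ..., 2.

H_0 ≅ Z,  H_1 ≅ Z ⊕ Z/2,  H_2 = 0.

We work with the vertex ordering 0 < 1 < 2 < 3 < 4 < 5 < 6 < 7 < 8 < 9. The simplices of K, each written with vertices in increasing order, are:

  0-simplices (10): [0], [1], [2], [3], [4], [5], [6], [7], [8], [9]
  1-simplices (30): (30 of them)
  2-simplices (20): (20 of them)

giving chain groups C_0 ≅ Z^10, C_1 ≅ Z^30, C_2 ≅ Z^20.

Boundary ∂_1: C_1 → C_0 is given by ∂[p,q] = [q] − [p]. For instance
  ∂[2,7] = [7] − [2].
As a 10×30 matrix over Z this has rank 9, with invariant factors (1,1,1,1,1,1,1,1,1).

The boundary map ∂_2: C_2 → C_1 acts by ∂[p,q,r] = [q,r] − [p,r] + [p,q]. For instance
  ∂[2,4,5] = [4,5] − [2,5] + [2,4],
  ∂[1,3,8] = [3,8] − [1,8] + [1,3].
The 30×20 boundary matrix has rank 20 and Smith normal form diag(1,1,1,1,1,1,1,1,1,1,1,1,1,1,1,1,1,1,1,2).

From H_k ≅ ker(∂_k) / im(∂_{k+1}) we obtain:

  H_0: rank C_0 − rank ∂_1 = 10 − 9 = 1, and the invariant factors of ∂_1 are all 1, so H_0 ≅ Z.
  H_1: rank ker ∂_1 − rank ∂_2 = (30 − 9) − 20 = 1, and ∂_2 has invariant factor 2 > 1, so H_1 ≅ Z ⊕ Z/2.
  H_2: rank ker ∂_2 − rank ∂_3 = (20 − 20) − 0 = 0, and there is no ∂_3, so H_2 ≅ 0.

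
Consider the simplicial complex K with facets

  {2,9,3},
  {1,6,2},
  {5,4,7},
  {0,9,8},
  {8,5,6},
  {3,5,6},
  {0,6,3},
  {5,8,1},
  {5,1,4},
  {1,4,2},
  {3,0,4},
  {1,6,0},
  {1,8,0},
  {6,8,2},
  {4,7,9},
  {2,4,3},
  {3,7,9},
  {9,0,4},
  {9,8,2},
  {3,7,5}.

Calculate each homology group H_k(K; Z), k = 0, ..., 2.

H_0 = Z,  H_1 = Z × Z/2,  H_2 = 0.

Take the total order 0 < 1 < 2 < 3 < 4 < 5 < 6 < 7 < 8 < 9 on the vertex set. Then K (dimension 2) consists of the simplices:

  0-simplices (10): [0], [1], [2], [3], [4], [5], [6], [7], [8], [9]
  1-simplices (30): (30 of them)
  2-simplices (20): (20 of them)

so the chain groups are C_0 ≅ Z^10, C_1 ≅ Z^30, C_2 ≅ Z^20.

Boundary ∂_1: C_1 → C_0 maps an edge to its endpoints' difference, ∂[p,q] = q − p. For instance
  ∂[1,5] = [5] − [1].
The resulting 10×30 matrix has rank 9, and its Smith normal form has invariant factors (1,1,1,1,1,1,1,1,1).

The boundary map ∂_2: C_2 → C_1 sends each 2-simplex [p,q,r] to [q,r] − [p,r] + [p,q]. For instance
  ∂[4,7,9] = [7,9] − [4,9] + [4,7],
  ∂[0,3,4] = [3,4] − [0,4] + [0,3].
This gives a 30×20 integer matrix of rank 20; reducing to Smith normal form yields diagonal entries (1,1,1,1,1,1,1,1,1,1,1,1,1,1,1,1,1,1,1,2).

From H_k ≅ ker(∂_k) / im(∂_{k+1}) we obtain:

  H_0: rank C_0 − rank ∂_1 = 10 − 9 = 1, and the invariant factors of ∂_1 are all 1, so H_0 ≅ Z.
  H_1: rank ker ∂_1 − rank ∂_2 = (30 − 9) − 20 = 1, and ∂_2 has invariant factor 2 > 1, so H_1 ≅ Z × Z/2.
  H_2: rank ker ∂_2 − rank ∂_3 = (20 − 20) − 0 = 0, and there is no ∂_3, so H_2 ≅ 0.

(K is a triangulation of the Klein bottle.)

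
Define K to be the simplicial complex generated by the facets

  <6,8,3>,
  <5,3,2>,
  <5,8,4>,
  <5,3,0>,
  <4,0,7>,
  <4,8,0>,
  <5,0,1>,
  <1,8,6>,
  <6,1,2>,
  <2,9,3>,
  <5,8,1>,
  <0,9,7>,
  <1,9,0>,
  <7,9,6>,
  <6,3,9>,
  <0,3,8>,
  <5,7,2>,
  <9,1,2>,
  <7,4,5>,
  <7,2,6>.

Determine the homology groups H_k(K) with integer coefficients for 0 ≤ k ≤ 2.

H_0 = Z,  H_1 = Z × Z/2,  H_2 = 0.

Order the vertices as 0 < 1 < 2 < 3 < 4 < 5 < 6 < 7 < 8 < 9. Listing each simplex with vertices in this order, K has dimension 2 with simplices:

  0-simplices (10): [0], [1], [2], [3], [4], [5], [6], [7], [8], [9]
  1-simplices (30): (30 of them)
  2-simplices (20): (20 of them)

giving chain groups C_0 ≅ Z^10, C_1 ≅ Z^30, C_2 ≅ Z^20.

∂_1: C_1 → C_0 maps an edge to its endpoints' difference, ∂[p,q] = q − p.
The resulting 10×30 matrix has rank 9, and its Smith normal form has invariant factors (1,1,1,1,1,1,1,1,1).

The boundary map ∂_2: C_2 → C_1 sends each 2-simplex [p,q,r] to [q,r] − [p,r] + [p,q]. For instance
  ∂[2,5,7] = [5,7] − [2,7] + [2,5],
  ∂[1,6,8] = [6,8] − [1,8] + [1,6].
The resulting 30×20 matrix has rank 20, and its Smith normal form has invariant factors (1,1,1,1,1,1,1,1,1,1,1,1,1,1,1,1,1,1,1,2).

Now H_k = ker ∂_k / im ∂_{k+1}, so:

  H_0: rank C_0 − rank ∂_1 = 10 − 9 = 1, and the invariant factors of ∂_1 are all 1, so H_0 = Z.
  H_1: rank ker ∂_1 − rank ∂_2 = (30 − 9) − 20 = 1, and ∂_2 has invariant factor 2 > 1, so H_1 = Z × Z/2.
  H_2: rank ker ∂_2 − rank ∂_3 = (20 − 20) − 0 = 0, and there is no ∂_3, so H_2 = 0.

As a check, the Euler characteristic is 10 − 30 + 20 = 0, which agrees with 1 − 1 + 0 = 0.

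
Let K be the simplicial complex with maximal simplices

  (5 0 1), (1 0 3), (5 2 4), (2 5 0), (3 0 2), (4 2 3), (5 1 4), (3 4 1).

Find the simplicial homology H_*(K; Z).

H_0 = Z,  H_1 = 0,  H_2 = Z.

We work with the vertex ordering 0 < 1 < 2 < 3 < 4 < 5. The simplices of K, each written with vertices in increasing order, are:

  0-simplices (6): [0], [1], [2], [3], [4], [5]
  1-simplices (12): [0,1], [0,2], [0,3], [0,5], [1,3], [1,4], [1,5], [2,3], [2,4], [2,5], [3,4], [4,5]
  2-simplices (8): [0,1,3], [0,1,5], [0,2,3], [0,2,5], [1,3,4], [1,4,5], [2,3,4], [2,4,5]

giving chain groups C_0 ≅ Z^6, C_1 ≅ Z^12, C_2 ≅ Z^8.

∂_1: C_1 → C_0 is given by ∂[p,q] = [q] − [p]. For instance
  ∂[1,3] = [3] − [1].
The resulting 6×12 matrix has rank 5, and its Smith normal form has invariant factors (1,1,1,1,1).

The boundary map ∂_2: C_2 → C_1 sends each 2-simplex [p,q,r] to [q,r] − [p,r] + [p,q]. For instance
  ∂[1,4,5] = [4,5] − [1,5] + [1,4],
  ∂[0,1,5] = [1,5] − [0,5] + [0,1].
As a 12×8 matrix over Z this has rank 7, with invariant factors (1,1,1,1,1,1,1).

From H_k ≅ ker(∂_k) / im(∂_{k+1}) we obtain:

  H_0: rank C_0 − rank ∂_1 = 6 − 5 = 1, and the invariant factors of ∂_1 are all 1, so H_0 ≅ Z.
  H_1: rank ker ∂_1 − rank ∂_2 = (12 − 5) − 7 = 0, and the invariant factors of ∂_2 are all 1, so H_1 ≅ 0.
  H_2: rank ker ∂_2 − rank ∂_3 = (8 − 7) − 0 = 1, and there is no ∂_3, so H_2 ≅ Z.

As a check, the Euler characteristic is 6 − 12 + 8 = 2, which agrees with 1 − 0 + 1 = 2.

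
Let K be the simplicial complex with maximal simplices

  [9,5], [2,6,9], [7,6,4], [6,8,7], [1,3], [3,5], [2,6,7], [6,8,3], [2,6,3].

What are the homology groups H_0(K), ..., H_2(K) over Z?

K has 9 vertices, 15 edges, 6 triangles.
rank ∂_0 = 0, rank ∂_1 = 8 ⇒ b_0 = 9 − 0 − 8 = 1; all invariant factors of ∂_1 are 1 so no torsion. So H_0 = Z.
rank ∂_1 = 8, rank ∂_2 = 6 ⇒ b_1 = 15 − 8 − 6 = 1; all invariant factors of ∂_2 are 1 so no torsion. So H_1 = Z.
rank ∂_2 = 6, rank ∂_3 = 0 ⇒ b_2 = 6 − 6 − 0 = 0. So H_2 = 0.

H_0 = Z,  H_1 = Z,  H_2 = 0.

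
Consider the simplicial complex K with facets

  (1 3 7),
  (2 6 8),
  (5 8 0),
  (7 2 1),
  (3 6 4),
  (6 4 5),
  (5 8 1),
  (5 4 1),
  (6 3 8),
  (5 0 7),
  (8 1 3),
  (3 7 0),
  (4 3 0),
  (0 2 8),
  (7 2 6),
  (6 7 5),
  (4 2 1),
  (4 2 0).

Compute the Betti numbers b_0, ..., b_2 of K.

b_0 = 1, b_1 = 2, b_2 = 1.

Take the total order 0 < 1 < 2 < 3 < 4 < 5 < 6 < 7 < 8 on the vertex set. Then K (dimension 2) consists of the simplices:

  0-simplices (9): [0], [1], [2], [3], [4], [5], [6], [7], [8]
  1-simplices (27): (27 of them)
  2-simplices (18): [0,2,4], [0,2,8], [0,3,4], [0,3,7], [0,5,7], [0,5,8], [1,2,4], [1,2,7], [1,3,7], [1,3,8], [1,4,5], [1,5,8], [2,6,7], [2,6,8], [3,4,6], [3,6,8], [4,5,6], [5,6,7]

Hence C_0 ≅ Z^9, C_1 ≅ Z^27, C_2 ≅ Z^18.

∂_1: C_1 → C_0 maps an edge to its endpoints' difference, ∂[p,q] = q − p. For instance
  ∂[3,4] = [4] − [3].
The resulting 9×27 matrix has rank 8, and its Smith normal form has invariant factors (1,1,1,1,1,1,1,1).

The boundary map ∂_2: C_2 → C_1 maps a triangle to the signed sum of its edges. For instance
  ∂[2,6,7] = [6,7] − [2,7] + [2,6],
  ∂[0,5,7] = [5,7] − [0,7] + [0,5].
The 27×18 boundary matrix has rank 17 and Smith normal form diag(1,1,1,1,1,1,1,1,1,1,1,1,1,1,1,1,1).

Reading off H_k = ker ∂_k / im ∂_{k+1}:

  H_0: rank C_0 − rank ∂_1 = 9 − 8 = 1, and the invariant factors of ∂_1 are all 1, so H_0 ≅ Z.
  H_1: rank ker ∂_1 − rank ∂_2 = (27 − 8) − 17 = 2, and the invariant factors of ∂_2 are all 1, so H_1 ≅ Z^2.
  H_2: rank ker ∂_2 − rank ∂_3 = (18 − 17) − 0 = 1, and there is no ∂_3, so H_2 ≅ Z.

As a check, the Euler characteristic is 9 − 27 + 18 = 0, which agrees with 1 − 2 + 1 = 0.

Hence the Betti numbers are b_0 = 1, b_1 = 2, b_2 = 1.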